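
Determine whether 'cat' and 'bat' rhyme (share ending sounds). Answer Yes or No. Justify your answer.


Rime (stressed vowel + following sounds) of 'cat': -at = /æt/
Rime of 'bat': -at = /æt/
/æt/ and /æt/ are the same ending sound, so the words rhyme.

Yes


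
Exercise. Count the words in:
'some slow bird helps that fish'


Split into words: some | slow | bird | helps | that | fish = 6 words.

6


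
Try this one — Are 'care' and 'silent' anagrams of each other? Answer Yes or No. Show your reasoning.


Sorted letters of 'care': 'acer'
Sorted letters of 'silent': 'eilnst'
They do not match.

No


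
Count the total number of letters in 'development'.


Spell out 'development' and number each letter: d(1), e(2), v(3), e(4), l(5), o(6), p(7), m(8), e(9), n(10), t(11). Total: 11 letters.

11


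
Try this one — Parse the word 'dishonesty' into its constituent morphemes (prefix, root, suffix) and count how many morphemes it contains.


Step 1: Identify prefix: 'dis' (meaning: not/apart)
Step 2: Identify root: 'honest'
Step 3: Identify suffix(es): 'y'
Decomposition: dis- (prefix: not/apart) + honest (root) + -y (suffix: quality)
Total morphemes: 3

3 morphemes (dis- (prefix: not/apart) + honest (root) + -y (suffix: quality))


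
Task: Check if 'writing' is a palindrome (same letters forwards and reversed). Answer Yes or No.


Forward: 'writing'
Reversed: 'gnitirw'
They differ.

No


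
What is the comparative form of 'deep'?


Apply comparative formation (add -er): 'deep' -> 'deeper'.

deeper


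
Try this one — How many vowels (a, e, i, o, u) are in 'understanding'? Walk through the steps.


Vowels in 'understanding': u, e, a, i = 4 vowels.

4


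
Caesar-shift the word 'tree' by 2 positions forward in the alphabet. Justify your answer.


Shift each letter by 2: t -> v, r -> t, e -> g, e -> g. Result: 'vtgg'.

vtgg


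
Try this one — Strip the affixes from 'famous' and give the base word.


Remove suffix '-ous' from 'famous' to get root 'fame'.

fame


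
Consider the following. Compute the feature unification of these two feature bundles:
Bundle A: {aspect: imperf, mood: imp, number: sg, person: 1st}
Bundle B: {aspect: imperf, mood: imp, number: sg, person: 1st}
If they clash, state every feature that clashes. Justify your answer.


Compare features:
aspect: A=imperf vs B=imperf -> unified: imperf
mood: A=imp vs B=imp -> unified: imp
number: A=sg vs B=sg -> unified: sg
person: A=1st vs B=1st -> unified: 1st
No clashes found.

Unified: {aspect: imperf, mood: imp, number: sg, person: 1st}


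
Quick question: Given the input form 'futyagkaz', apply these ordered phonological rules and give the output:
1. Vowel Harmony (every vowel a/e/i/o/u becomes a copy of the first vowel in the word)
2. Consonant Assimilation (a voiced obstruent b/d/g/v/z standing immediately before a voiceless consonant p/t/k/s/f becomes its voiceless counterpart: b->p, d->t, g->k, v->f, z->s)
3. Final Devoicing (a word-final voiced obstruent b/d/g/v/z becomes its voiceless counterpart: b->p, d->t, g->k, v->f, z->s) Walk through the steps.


Starting form: 'futyagkaz'
Rule 1: Vowel Harmony: all vowels become 'u' (matching first vowel). 'futyagkaz' -> 'futyugkuz'
Rule 2: Consonant Assimilation: voiced obstruent before voiceless consonant becomes voiceless ('gk' -> 'kk'). 'futyugkuz' -> 'futyukkuz'
Rule 3: Final Devoicing: word-final voiced obstruent 'z' becomes voiceless 's'. 'futyukkuz' -> 'futyukkus'
Final form: 'futyukkus'

futyukkus


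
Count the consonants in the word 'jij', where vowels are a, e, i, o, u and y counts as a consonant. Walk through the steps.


Consonants in 'jij': j, j = 2 consonants.

2


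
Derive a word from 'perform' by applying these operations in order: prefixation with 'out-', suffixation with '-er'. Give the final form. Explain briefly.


Step 1: Add prefix 'out-' to 'perform' = 'outperform'
Step 2: Add suffix '-er' to 'outperform' = 'outperformer'

outperformer


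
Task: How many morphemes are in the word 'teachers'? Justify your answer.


Decomposition: teach (root) + -er (suffix) + -s (plural) = 3 morpheme(s)

3 morphemes


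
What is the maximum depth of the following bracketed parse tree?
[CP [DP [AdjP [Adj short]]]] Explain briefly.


Count bracket nesting levels:
'[' at pos 0: depth = 1
'[' at pos 4: depth = 2
'[' at pos 8: depth = 3
'[' at pos 14: depth = 4
Maximum depth reached: 4

4


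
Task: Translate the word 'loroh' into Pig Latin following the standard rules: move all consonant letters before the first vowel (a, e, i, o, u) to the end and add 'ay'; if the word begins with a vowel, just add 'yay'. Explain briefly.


'loroh': move consonant cluster 'l' to end and add 'ay': 'orohlay'.

orohlay


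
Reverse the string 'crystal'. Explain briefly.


Reverse 'crystal' character by character: 'latsyrc'.

latsyrc


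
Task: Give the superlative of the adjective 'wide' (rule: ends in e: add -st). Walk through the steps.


Apply superlative formation (ends in e: add -st): 'wide' -> 'widest'.

widest


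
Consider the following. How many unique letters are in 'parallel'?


Unique letters in 'parallel': {a, e, l, p, r} = 5 distinct letters.

5


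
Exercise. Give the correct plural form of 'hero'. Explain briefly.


Apply rule: Add -es (consonant + o). 'hero' becomes 'heroes'.

heroes


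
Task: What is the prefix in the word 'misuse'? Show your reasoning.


The word 'misuse' = 'mis' (prefix) + 'use' (root). The prefix is 'mis'.

mis


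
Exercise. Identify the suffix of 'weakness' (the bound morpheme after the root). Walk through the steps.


The word 'weakness' = 'weak' (root) + '-ness' (suffix). The suffix is '-ness'.

ness


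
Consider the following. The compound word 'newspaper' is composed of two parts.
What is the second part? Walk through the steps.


Split 'newspaper' into 'news' + 'paper'. The second part is 'paper'.

paper


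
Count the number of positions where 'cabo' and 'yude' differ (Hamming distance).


Alignment:
Position 1: 'c' vs 'y' = DIFFER
Position 2: 'a' vs 'u' = DIFFER
Position 3: 'b' vs 'd' = DIFFER
Position 4: 'o' vs 'e' = DIFFER
Total differences: 4

4


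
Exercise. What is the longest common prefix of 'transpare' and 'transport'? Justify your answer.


Compare from the start: 6 characters match: 'transp'. Mismatch at position 7: 'a' vs 'o'.

transp


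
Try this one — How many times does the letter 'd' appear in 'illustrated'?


Letter 'd' in 'illustrated': found at position(s) 11 = 1 occurrence(s).

1


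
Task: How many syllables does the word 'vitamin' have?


Break 'vitamin' into syllables: vi-ta-min -> vi | ta | min = 3 syllables

3 syllables


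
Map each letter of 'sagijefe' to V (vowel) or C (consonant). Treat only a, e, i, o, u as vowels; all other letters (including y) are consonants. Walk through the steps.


Letter mapping: s = C, a = V, g = C, i = V, j = C, e = V, f = C, e = V.

CVCVCVCV


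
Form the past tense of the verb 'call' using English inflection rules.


Apply rule: Add -ed. 'call' becomes 'called'.

called


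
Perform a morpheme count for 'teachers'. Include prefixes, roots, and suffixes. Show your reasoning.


Decomposition: teach (root) + -er (suffix) + -s (plural) = 3 morpheme(s)

3 morphemes


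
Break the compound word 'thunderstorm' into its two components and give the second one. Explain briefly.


Split 'thunderstorm' into 'thunder' + 'storm'. The second part is 'storm'.

storm


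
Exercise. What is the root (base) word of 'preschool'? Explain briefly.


Remove prefix 'pre' from 'preschool' to get root 'school'.

school


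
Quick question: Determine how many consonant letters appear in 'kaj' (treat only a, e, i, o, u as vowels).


Consonants in 'kaj': k, j = 2 consonants.

2


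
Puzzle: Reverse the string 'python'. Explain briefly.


Reverse 'python' character by character: 'nohtyp'.

nohtyp


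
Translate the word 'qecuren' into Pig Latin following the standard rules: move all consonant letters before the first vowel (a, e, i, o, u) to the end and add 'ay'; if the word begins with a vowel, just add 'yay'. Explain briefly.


'qecuren': move consonant cluster 'q' to end and add 'ay': 'ecurenqay'.

ecurenqay


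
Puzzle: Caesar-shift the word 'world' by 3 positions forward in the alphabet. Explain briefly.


Shift each letter by 3: w -> z, o -> r, r -> u, l -> o, d -> g. Result: 'zruog'.

zruog


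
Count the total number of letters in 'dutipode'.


Spell out 'dutipode' and number each letter: d(1), u(2), t(3), i(4), p(5), o(6), d(7), e(8). Total: 8 letters.

8


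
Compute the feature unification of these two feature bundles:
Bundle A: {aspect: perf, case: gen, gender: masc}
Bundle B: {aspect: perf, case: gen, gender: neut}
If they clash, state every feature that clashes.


Compare features:
aspect: A=perf vs B=perf -> unified: perf
case: A=gen vs B=gen -> unified: gen
gender: A=masc vs B=neut -> CLASH
Clash detected on feature 'gender' (masc vs neut); unification fails.

CLASH on 'gender' (masc vs neut)


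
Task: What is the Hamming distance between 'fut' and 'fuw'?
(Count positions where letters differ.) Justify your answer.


Alignment:
Position 1: 'f' vs 'f' = match
Position 2: 'u' vs 'u' = match
Position 3: 't' vs 'w' = DIFFER
Total differences: 1

1


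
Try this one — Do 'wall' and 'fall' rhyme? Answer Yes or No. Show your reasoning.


Rime (stressed vowel + following sounds) of 'wall': -all = /ɔːl/
Rime of 'fall': -all = /ɔːl/
/ɔːl/ and /ɔːl/ are the same ending sound, so the words rhyme.

Yes


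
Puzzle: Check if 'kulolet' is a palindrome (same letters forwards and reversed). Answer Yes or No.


Forward: 'kulolet'
Reversed: 'teloluk'
They differ.

No


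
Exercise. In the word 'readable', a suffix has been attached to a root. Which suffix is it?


The word 'readable' = 'read' (root) + '-able' (suffix). The suffix is '-able'.

able


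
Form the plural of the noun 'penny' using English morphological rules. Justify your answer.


Apply rule: Change -y to -ies (consonant + y). 'penny' becomes 'pennies'.

pennies


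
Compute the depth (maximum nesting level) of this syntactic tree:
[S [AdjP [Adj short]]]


Count bracket nesting levels:
'[' at pos 0: depth = 1
'[' at pos 3: depth = 2
'[' at pos 9: depth = 3
Maximum depth reached: 3

3


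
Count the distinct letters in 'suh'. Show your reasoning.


Unique letters in 'suh': {h, s, u} = 3 distinct letters.

3


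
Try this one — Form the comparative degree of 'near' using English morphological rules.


Apply comparative formation (add -er): 'near' -> 'nearer'.

nearer


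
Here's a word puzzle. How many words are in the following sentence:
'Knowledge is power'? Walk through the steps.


Split into words: Knowledge | is | power = 3 words.

3


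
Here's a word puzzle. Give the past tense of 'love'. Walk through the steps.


Apply rule: Add -d (word ends in -e). 'love' becomes 'loved'.

loved


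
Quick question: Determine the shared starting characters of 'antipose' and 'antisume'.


Compare from the start: 4 characters match: 'anti'. Mismatch at position 5: 'p' vs 's'.

anti


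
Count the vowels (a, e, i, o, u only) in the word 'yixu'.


Vowels in 'yixu': i, u = 2 vowels.

2


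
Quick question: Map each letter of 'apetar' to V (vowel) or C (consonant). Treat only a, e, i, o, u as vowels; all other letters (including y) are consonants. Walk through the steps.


Letter mapping: a = V, p = C, e = V, t = C, a = V, r = C.

VCVCVC


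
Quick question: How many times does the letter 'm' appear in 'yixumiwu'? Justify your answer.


Letter 'm' in 'yixumiwu': found at position(s) 5 = 1 occurrence(s).

1


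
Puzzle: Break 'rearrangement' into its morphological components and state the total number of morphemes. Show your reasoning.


Step 1: Identify prefix: 're' (meaning: again)
Step 2: Identify root: 'arrange'
Step 3: Identify suffix(es): 'ment'
Decomposition: re- (prefix: again) + arrange (root) + -ment (suffix: action/result)
Total morphemes: 3

3 morphemes (re- (prefix: again) + arrange (root) + -ment (suffix: action/result))


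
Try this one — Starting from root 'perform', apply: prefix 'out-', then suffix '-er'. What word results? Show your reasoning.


Step 1: Add prefix 'out-' to 'perform' = 'outperform'
Step 2: Add suffix '-er' to 'outperform' = 'outperformer'

outperformer


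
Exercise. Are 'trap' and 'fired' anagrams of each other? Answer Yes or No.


Sorted letters of 'trap': 'aprt'
Sorted letters of 'fired': 'defir'
They do not match.

No


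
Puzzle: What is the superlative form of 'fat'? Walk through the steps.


Apply superlative formation (double final consonant, add -est): 'fat' -> 'fattest'.

fattest


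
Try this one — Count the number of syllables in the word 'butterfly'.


Break 'butterfly' into syllables: but-ter-fly -> but | ter | fly = 3 syllables

3 syllables


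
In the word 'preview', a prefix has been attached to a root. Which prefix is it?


The word 'preview' = 'pre' (prefix) + 'view' (root). The prefix is 'pre'.

pre


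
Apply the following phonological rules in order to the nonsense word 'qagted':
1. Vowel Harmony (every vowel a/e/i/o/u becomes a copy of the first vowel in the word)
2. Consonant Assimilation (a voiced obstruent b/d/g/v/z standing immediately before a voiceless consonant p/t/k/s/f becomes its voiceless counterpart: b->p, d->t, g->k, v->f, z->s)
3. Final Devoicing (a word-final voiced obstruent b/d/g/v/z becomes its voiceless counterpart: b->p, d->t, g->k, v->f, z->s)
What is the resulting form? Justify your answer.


Starting form: 'qagted'
Rule 1: Vowel Harmony: all vowels become 'a' (matching first vowel). 'qagted' -> 'qagtad'
Rule 2: Consonant Assimilation: voiced obstruent before voiceless consonant becomes voiceless ('gt' -> 'kt'). 'qagtad' -> 'qaktad'
Rule 3: Final Devoicing: word-final voiced obstruent 'd' becomes voiceless 't'. 'qaktad' -> 'qaktat'
Final form: 'qaktat'

qaktat


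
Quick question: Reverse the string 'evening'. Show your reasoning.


Reverse 'evening' character by character: 'gnineve'.

gnineve


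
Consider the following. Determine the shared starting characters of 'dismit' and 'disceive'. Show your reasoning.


Compare from the start: 3 characters match: 'dis'. Mismatch at position 4: 'm' vs 'c'.

dis


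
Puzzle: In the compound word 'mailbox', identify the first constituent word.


Split 'mailbox' into 'mail' + 'box'. The first part is 'mail'.

mail


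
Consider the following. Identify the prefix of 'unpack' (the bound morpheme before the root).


The word 'unpack' = 'un' (prefix) + 'pack' (root). The prefix is 'un'.

un


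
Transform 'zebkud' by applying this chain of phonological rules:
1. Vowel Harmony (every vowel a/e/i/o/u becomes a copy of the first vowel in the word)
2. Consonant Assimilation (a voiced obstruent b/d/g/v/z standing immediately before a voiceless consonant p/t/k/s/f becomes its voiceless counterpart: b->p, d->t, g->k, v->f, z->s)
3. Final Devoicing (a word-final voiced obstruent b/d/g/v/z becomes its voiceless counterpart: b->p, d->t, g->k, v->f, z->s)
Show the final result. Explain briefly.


Starting form: 'zebkud'
Rule 1: Vowel Harmony: all vowels become 'e' (matching first vowel). 'zebkud' -> 'zebked'
Rule 2: Consonant Assimilation: voiced obstruent before voiceless consonant becomes voiceless ('bk' -> 'pk'). 'zebked' -> 'zepked'
Rule 3: Final Devoicing: word-final voiced obstruent 'd' becomes voiceless 't'. 'zepked' -> 'zepket'
Final form: 'zepket'

zepket


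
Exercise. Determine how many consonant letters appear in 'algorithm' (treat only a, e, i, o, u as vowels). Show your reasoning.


Consonants in 'algorithm': l, g, r, t, h, m = 6 consonants.

6


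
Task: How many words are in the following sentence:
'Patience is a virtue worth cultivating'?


Split into words: Patience | is | a | virtue | worth | cultivating = 6 words.

6


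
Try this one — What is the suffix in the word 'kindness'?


The word 'kindness' = 'kind' (root) + '-ness' (suffix). The suffix is '-ness'.

ness


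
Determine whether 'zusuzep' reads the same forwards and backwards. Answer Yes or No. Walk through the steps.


Forward: 'zusuzep'
Reversed: 'pezusuz'
They differ.

No


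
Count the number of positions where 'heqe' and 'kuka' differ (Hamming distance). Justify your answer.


Alignment:
Position 1: 'h' vs 'k' = DIFFER
Position 2: 'e' vs 'u' = DIFFER
Position 3: 'q' vs 'k' = DIFFER
Position 4: 'e' vs 'a' = DIFFER
Total differences: 4

4


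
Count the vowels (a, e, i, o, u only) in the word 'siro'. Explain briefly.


Vowels in 'siro': i, o = 2 vowels.

2


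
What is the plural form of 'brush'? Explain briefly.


Apply rule: Add -es (sibilant/fricative ending). 'brush' becomes 'brushes'.

brushes


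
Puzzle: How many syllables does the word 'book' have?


Break 'book' into syllables: book -> book = 1 syllable

1 syllable


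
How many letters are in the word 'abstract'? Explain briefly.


Spell out 'abstract' and number each letter: a(1), b(2), s(3), t(4), r(5), a(6), c(7), t(8). Total: 8 letters.

8


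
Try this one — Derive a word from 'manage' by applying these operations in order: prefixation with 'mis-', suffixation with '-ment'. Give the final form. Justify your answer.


Step 1: Add prefix 'mis-' to 'manage' = 'mismanage'
Step 2: Add suffix '-ment' to 'mismanage' = 'mismanagement'

mismanagement


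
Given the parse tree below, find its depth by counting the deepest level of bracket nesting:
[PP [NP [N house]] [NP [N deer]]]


Count bracket nesting levels:
'[' at pos 0: depth = 1
'[' at pos 4: depth = 2
'[' at pos 8: depth = 3
'[' at pos 19: depth = 2
'[' at pos 23: depth = 3
Maximum depth reached: 3

3


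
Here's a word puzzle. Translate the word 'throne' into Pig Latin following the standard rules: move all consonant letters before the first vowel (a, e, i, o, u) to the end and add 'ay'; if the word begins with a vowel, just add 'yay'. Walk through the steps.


'throne': move consonant cluster 'thr' to end and add 'ay': 'onethray'.

onethray


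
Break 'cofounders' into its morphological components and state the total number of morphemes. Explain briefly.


Step 1: Identify prefix: 'co' (meaning: together)
Step 2: Identify root: 'found'
Step 3: Identify suffix(es): 'er, s'
Decomposition: co- (prefix: together) + found (root) + -er (suffix: one who) + -s (plural)
Total morphemes: 4

4 morphemes (co- (prefix: together) + found (root) + -er (suffix: one who) + -s (plural))


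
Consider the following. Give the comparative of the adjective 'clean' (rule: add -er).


Apply comparative formation (add -er): 'clean' -> 'cleaner'.

cleaner


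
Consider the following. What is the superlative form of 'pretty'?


Apply superlative formation (consonant + y: change y to i, add -est): 'pretty' -> 'prettiest'.

prettiest


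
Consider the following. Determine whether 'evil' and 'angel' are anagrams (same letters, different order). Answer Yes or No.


Sorted letters of 'evil': 'eilv'
Sorted letters of 'angel': 'aegln'
They do not match.

No


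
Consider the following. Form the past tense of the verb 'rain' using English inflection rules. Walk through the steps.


Apply rule: Add -ed. 'rain' becomes 'rained'.

rained


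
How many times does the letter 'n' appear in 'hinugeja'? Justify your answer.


Letter 'n' in 'hinugeja': found at position(s) 3 = 1 occurrence(s).

1


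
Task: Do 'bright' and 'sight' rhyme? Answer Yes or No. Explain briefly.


Rime (stressed vowel + following sounds) of 'bright': -ight = /aɪt/
Rime of 'sight': -ight = /aɪt/
/aɪt/ and /aɪt/ are the same ending sound, so the words rhyme.

Yes


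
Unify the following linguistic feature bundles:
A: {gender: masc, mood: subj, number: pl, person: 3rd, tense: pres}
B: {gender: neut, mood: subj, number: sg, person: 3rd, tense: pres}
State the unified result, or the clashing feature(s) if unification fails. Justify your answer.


Compare features:
gender: A=masc vs B=neut -> CLASH
mood: A=subj vs B=subj -> unified: subj
number: A=pl vs B=sg -> CLASH
person: A=3rd vs B=3rd -> unified: 3rd
tense: A=pres vs B=pres -> unified: pres
Clashes detected on features 'gender' (masc vs neut) and 'number' (pl vs sg); unification fails.

CLASH on 'gender' (masc vs neut) and 'number' (pl vs sg)


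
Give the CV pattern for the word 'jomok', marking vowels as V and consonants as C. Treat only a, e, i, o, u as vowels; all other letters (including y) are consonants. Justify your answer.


Letter mapping: j = C, o = V, m = C, o = V, k = C.

CVCVC


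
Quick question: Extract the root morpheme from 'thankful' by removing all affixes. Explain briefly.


Remove suffix '-ful' from 'thankful' to get root 'thank'.

thank


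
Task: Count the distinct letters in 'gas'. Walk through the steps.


Unique letters in 'gas': {a, g, s} = 3 distinct letters.

3


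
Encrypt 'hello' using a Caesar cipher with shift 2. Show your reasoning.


Shift each letter by 2: h -> j, e -> g, l -> n, l -> n, o -> q. Result: 'jgnnq'.

jgnnq


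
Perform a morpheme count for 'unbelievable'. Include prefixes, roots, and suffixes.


Decomposition: un- (prefix) + believe (root) + -able (suffix) = 3 morpheme(s)

3 morphemes


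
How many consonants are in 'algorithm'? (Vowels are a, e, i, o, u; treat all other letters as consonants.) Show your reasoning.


Consonants in 'algorithm': l, g, r, t, h, m = 6 consonants.

6


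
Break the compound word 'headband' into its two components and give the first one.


Split 'headband' into 'head' + 'band'. The first part is 'head'.

head


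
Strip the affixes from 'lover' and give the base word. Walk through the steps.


Remove suffix '-er' from 'lover' to get root 'love'.

love


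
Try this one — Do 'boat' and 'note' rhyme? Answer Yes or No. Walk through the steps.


Rime (stressed vowel + following sounds) of 'boat': -oat = /oʊt/
Rime of 'note': -ote = /oʊt/
/oʊt/ and /oʊt/ are the same ending sound, so the words rhyme.

Yes


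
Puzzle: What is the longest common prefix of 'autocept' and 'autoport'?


Compare from the start: 4 characters match: 'auto'. Mismatch at position 5: 'c' vs 'p'.

auto


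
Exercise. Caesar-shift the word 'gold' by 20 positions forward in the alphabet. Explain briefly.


Shift each letter by 20: g -> a, o -> i, l -> f, d -> x. Result: 'aifx'.

aifx


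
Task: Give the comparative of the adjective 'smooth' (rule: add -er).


Apply comparative formation (add -er): 'smooth' -> 'smoother'.

smoother


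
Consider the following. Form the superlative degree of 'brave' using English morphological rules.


Apply superlative formation (ends in e: add -st): 'brave' -> 'bravest'.

bravest


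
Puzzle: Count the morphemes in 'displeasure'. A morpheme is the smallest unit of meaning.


Decomposition: dis- (prefix) + please (root) + -ure (suffix) = 3 morpheme(s)

3 morphemes


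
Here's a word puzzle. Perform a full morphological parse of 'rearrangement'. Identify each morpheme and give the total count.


Step 1: Identify prefix: 're' (meaning: again)
Step 2: Identify root: 'arrange'
Step 3: Identify suffix(es): 'ment'
Decomposition: re- (prefix: again) + arrange (root) + -ment (suffix: action/result)
Total morphemes: 3

3 morphemes (re- (prefix: again) + arrange (root) + -ment (suffix: action/result))


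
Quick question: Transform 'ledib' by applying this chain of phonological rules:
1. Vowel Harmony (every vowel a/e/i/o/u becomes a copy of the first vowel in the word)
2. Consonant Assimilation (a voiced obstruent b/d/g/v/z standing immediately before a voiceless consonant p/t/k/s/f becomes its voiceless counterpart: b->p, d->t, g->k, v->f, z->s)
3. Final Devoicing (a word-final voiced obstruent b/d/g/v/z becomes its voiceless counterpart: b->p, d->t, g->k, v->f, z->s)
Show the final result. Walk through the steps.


Starting form: 'ledib'
Rule 1: Vowel Harmony: all vowels become 'e' (matching first vowel). 'ledib' -> 'ledeb'
Rule 2: Consonant Assimilation: no voiced obstruent (b/d/g/v/z) stands immediately before a voiceless consonant (p/t/k/s/f). No change.
Rule 3: Final Devoicing: word-final voiced obstruent 'b' becomes voiceless 'p'. 'ledeb' -> 'ledep'
Final form: 'ledep'

ledep


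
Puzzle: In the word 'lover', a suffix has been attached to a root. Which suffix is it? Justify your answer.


The word 'lover' = 'love' (root) + '-er' (suffix). The suffix is '-er'.

er


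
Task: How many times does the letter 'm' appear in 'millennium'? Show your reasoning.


Letter 'm' in 'millennium': found at position(s) 1, 10 = 2 occurrence(s).

2


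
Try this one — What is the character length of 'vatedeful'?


Spell out 'vatedeful' and number each letter: v(1), a(2), t(3), e(4), d(5), e(6), f(7), u(8), l(9). Total: 9 letters.

9


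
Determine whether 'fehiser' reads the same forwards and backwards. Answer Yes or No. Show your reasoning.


Forward: 'fehiser'
Reversed: 'resihef'
They differ.

No


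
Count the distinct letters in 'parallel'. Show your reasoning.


Unique letters in 'parallel': {a, e, l, p, r} = 5 distinct letters.

5


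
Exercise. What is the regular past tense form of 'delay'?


Apply rule: Add -ed. 'delay' becomes 'delayed'.

delayed


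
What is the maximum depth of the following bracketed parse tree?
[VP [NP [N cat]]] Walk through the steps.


Count bracket nesting levels:
'[' at pos 0: depth = 1
'[' at pos 4: depth = 2
'[' at pos 8: depth = 3
Maximum depth reached: 3

3


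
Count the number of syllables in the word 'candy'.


Break 'candy' into syllables: can-dy -> can | dy = 2 syllables

2 syllables


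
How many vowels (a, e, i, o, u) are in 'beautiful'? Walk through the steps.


Vowels in 'beautiful': e, a, u, i, u = 5 vowels.

5


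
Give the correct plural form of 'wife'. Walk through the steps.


Apply rule: Change -fe to -ves. 'wife' becomes 'wives'.

wives


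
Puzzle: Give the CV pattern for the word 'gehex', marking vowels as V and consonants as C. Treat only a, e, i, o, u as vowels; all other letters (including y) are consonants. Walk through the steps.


Letter mapping: g = C, e = V, h = C, e = V, x = C.

CVCVC


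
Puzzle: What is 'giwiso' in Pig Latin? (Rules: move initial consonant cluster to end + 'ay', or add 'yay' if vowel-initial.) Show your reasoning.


'giwiso': move consonant cluster 'g' to end and add 'ay': 'iwisogay'.

iwisogay


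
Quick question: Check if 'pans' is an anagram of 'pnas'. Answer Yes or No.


Sorted letters of 'pans': 'anps'
Sorted letters of 'pnas': 'anps'
They match.

Yes


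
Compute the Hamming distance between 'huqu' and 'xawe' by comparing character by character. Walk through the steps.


Alignment:
Position 1: 'h' vs 'x' = DIFFER
Position 2: 'u' vs 'a' = DIFFER
Position 3: 'q' vs 'w' = DIFFER
Position 4: 'u' vs 'e' = DIFFER
Total differences: 4

4


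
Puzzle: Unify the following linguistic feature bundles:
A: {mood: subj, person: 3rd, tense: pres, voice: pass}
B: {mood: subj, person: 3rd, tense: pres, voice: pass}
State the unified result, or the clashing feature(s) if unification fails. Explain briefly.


Compare features:
mood: A=subj vs B=subj -> unified: subj
person: A=3rd vs B=3rd -> unified: 3rd
tense: A=pres vs B=pres -> unified: pres
voice: A=pass vs B=pass -> unified: pass
No clashes found.

Unified: {mood: subj, person: 3rd, tense: pres, voice: pass}


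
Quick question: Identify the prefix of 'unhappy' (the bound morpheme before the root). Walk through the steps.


The word 'unhappy' = 'un' (prefix) + 'happy' (root). The prefix is 'un'.

un


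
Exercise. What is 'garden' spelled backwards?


Reverse 'garden' character by character: 'nedrag'.

nedrag


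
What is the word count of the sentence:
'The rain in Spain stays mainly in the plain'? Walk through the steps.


Split into words: The | rain | in | Spain | stays | mainly | in | the | plain = 9 words.

9


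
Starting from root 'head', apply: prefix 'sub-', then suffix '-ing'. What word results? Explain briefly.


Step 1: Add prefix 'sub-' to 'head' = 'subhead'
Step 2: Add suffix '-ing' to 'subhead' = 'subheading'

subheading


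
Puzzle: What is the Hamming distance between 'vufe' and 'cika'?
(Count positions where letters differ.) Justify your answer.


Alignment:
Position 1: 'v' vs 'c' = DIFFER
Position 2: 'u' vs 'i' = DIFFER
Position 3: 'f' vs 'k' = DIFFER
Position 4: 'e' vs 'a' = DIFFER
Total differences: 4

4


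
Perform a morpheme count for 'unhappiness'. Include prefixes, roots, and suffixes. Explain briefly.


Decomposition: un- (prefix) + happy (root) + -ness (suffix) = 3 morpheme(s)

3 morphemes


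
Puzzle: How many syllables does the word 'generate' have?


Break 'generate' into syllables: gen-er-ate -> gen | er | ate = 3 syllables

3 syllables


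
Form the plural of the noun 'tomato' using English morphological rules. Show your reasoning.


Apply rule: Add -es (consonant + o). 'tomato' becomes 'tomatoes'.

tomatoes


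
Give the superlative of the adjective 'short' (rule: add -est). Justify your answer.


Apply superlative formation (add -est): 'short' -> 'shortest'.

shortest


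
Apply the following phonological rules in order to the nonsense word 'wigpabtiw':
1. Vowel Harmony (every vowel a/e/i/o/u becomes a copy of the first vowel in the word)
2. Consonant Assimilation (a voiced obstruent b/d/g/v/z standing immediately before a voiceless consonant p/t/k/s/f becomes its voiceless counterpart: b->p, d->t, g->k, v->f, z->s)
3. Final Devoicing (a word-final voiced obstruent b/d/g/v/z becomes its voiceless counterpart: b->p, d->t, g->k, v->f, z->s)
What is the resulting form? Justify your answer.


Starting form: 'wigpabtiw'
Rule 1: Vowel Harmony: all vowels become 'i' (matching first vowel). 'wigpabtiw' -> 'wigpibtiw'
Rule 2: Consonant Assimilation: voiced obstruent before voiceless consonant becomes voiceless ('gp' -> 'kp', 'bt' -> 'pt'). 'wigpibtiw' -> 'wikpiptiw'
Rule 3: Final Devoicing: final consonant 'w' is not one of the voiced obstruents b/d/g/v/z. No change.
Final form: 'wikpiptiw'

wikpiptiw


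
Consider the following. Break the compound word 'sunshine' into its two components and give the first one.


Split 'sunshine' into 'sun' + 'shine'. The first part is 'sun'.

sun


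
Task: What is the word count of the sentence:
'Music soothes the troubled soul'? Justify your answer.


Split into words: Music | soothes | the | troubled | soul = 5 words.

5


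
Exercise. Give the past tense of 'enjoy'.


Apply rule: Add -ed. 'enjoy' becomes 'enjoyed'.

enjoyed


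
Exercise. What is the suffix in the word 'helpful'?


The word 'helpful' = 'help' (root) + '-ful' (suffix). The suffix is '-ful'.

ful


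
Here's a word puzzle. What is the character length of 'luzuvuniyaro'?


Spell out 'luzuvuniyaro' and number each letter: l(1), u(2), z(3), u(4), v(5), u(6), n(7), i(8), y(9), a(10), r(11), o(12). Total: 12 letters.

12


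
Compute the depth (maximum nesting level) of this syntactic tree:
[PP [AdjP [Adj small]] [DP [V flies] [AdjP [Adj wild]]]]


Count bracket nesting levels:
'[' at pos 0: depth = 1
'[' at pos 4: depth = 2
'[' at pos 10: depth = 3
'[' at pos 23: depth = 2
'[' at pos 27: depth = 3
'[' at pos 37: depth = 3
'[' at pos 43: depth = 4
Maximum depth reached: 4

4


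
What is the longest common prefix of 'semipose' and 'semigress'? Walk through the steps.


Compare from the start: 4 characters match: 'semi'. Mismatch at position 5: 'p' vs 'g'.

semi


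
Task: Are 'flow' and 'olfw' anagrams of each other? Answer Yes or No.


Sorted letters of 'flow': 'flow'
Sorted letters of 'olfw': 'flow'
They match.

Yes


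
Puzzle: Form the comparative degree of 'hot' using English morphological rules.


Apply comparative formation (double final consonant, add -er): 'hot' -> 'hotter'.

hotter


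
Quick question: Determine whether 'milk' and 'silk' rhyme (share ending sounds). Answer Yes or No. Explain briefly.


Rime (stressed vowel + following sounds) of 'milk': -ilk = /ɪlk/
Rime of 'silk': -ilk = /ɪlk/
/ɪlk/ and /ɪlk/ are the same ending sound, so the words rhyme.

Yes


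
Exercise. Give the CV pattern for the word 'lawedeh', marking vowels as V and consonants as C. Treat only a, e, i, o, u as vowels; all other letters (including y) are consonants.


Letter mapping: l = C, a = V, w = C, e = V, d = C, e = V, h = C.

CVCVCVC


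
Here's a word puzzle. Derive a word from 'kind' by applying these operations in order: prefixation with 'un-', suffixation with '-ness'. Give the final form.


Step 1: Add prefix 'un-' to 'kind' = 'unkind'
Step 2: Add suffix '-ness' to 'unkind' = 'unkindness'

unkindness


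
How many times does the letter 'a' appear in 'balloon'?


Letter 'a' in 'balloon': found at position(s) 2 = 1 occurrence(s).

1


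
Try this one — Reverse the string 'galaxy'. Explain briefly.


Reverse 'galaxy' character by character: 'yxalag'.

yxalag


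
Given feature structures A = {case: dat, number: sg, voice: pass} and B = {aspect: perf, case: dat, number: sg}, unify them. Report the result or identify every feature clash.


Compare features:
aspect: A=_ vs B=perf -> unified: perf
case: A=dat vs B=dat -> unified: dat
number: A=sg vs B=sg -> unified: sg
voice: A=pass vs B=_ -> unified: pass
No clashes found.

Unified: {aspect: perf, case: dat, number: sg, voice: pass}


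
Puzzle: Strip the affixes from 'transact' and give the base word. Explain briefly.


Remove prefix 'trans' from 'transact' to get root 'act'.

act


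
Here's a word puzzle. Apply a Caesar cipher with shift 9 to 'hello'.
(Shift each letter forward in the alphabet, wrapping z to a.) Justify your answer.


Shift each letter by 9: h -> q, e -> n, l -> u, l -> u, o -> x. Result: 'qnuux'.

qnuux


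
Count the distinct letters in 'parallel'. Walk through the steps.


Unique letters in 'parallel': {a, e, l, p, r} = 5 distinct letters.

5


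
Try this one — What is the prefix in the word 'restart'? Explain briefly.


The word 'restart' = 're' (prefix) + 'start' (root). The prefix is 're'.

re


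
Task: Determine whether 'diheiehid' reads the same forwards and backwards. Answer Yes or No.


Forward: 'diheiehid'
Reversed: 'diheiehid'
They are identical.

Yes


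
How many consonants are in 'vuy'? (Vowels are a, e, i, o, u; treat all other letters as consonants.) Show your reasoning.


Consonants in 'vuy': v, y = 2 consonants.

2


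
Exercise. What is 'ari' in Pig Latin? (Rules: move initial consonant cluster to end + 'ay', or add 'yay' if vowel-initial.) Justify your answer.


'ari' starts with a vowel, so add 'yay': 'ariyay'.

ariyay


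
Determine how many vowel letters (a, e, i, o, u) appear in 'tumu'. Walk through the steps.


Vowels in 'tumu': u, u = 2 vowels.

2


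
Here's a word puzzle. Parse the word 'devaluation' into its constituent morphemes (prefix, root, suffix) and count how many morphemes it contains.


Step 1: Identify prefix: 'de' (meaning: reverse/remove)
Step 2: Identify root: 'value'
Step 3: Identify suffix(es): 'ation'
Decomposition: de- (prefix: reverse/remove) + value (root) + -ation (suffix: act of)
Total morphemes: 3

3 morphemes (de- (prefix: reverse/remove) + value (root) + -ation (suffix: act of))


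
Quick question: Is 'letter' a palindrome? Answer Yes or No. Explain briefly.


Forward: 'letter'
Reversed: 'rettel'
They differ.

No


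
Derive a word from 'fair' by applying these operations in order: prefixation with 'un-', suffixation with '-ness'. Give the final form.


Step 1: Add prefix 'un-' to 'fair' = 'unfair'
Step 2: Add suffix '-ness' to 'unfair' = 'unfairness'

unfairness


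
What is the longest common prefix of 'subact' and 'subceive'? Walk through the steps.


Compare from the start: 3 characters match: 'sub'. Mismatch at position 4: 'a' vs 'c'.

sub


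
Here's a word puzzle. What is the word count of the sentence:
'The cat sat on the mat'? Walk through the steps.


Split into words: The | cat | sat | on | the | mat = 6 words.

6


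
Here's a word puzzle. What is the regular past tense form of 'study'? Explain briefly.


Apply rule: Change -y to -ied. 'study' becomes 'studied'.

studied


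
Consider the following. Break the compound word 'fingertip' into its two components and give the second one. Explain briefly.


Split 'fingertip' into 'finger' + 'tip'. The second part is 'tip'.

tip


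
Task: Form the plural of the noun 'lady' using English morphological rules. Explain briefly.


Apply rule: Change -y to -ies (consonant + y). 'lady' becomes 'ladies'.

ladies


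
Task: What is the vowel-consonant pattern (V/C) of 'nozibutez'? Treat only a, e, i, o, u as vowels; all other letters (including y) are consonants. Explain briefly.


Letter mapping: n = C, o = V, z = C, i = V, b = C, u = V, t = C, e = V, z = C.

CVCVCVCVC


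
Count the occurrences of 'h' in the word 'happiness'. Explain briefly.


Letter 'h' in 'happiness': found at position(s) 1 = 1 occurrence(s).

1


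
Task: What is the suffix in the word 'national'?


The word 'national' = 'nation' (root) + '-al' (suffix). The suffix is '-al'.

al


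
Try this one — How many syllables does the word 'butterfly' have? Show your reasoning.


Break 'butterfly' into syllables: but-ter-fly -> but | ter | fly = 3 syllables

3 syllables


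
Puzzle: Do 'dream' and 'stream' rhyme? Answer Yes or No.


Rime (stressed vowel + following sounds) of 'dream': -eam = /iːm/
Rime of 'stream': -eam = /iːm/
/iːm/ and /iːm/ are the same ending sound, so the words rhyme.

Yes


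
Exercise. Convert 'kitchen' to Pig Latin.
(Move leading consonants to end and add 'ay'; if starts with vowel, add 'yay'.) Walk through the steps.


'kitchen': move consonant cluster 'k' to end and add 'ay': 'itchenkay'.

itchenkay


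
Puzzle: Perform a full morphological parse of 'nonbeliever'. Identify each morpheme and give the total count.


Step 1: Identify prefix: 'non' (meaning: not)
Step 2: Identify root: 'believe'
Step 3: Identify suffix(es): 'er'
Decomposition: non- (prefix: not) + believe (root) + -er (suffix: one who)
Total morphemes: 3

3 morphemes (non- (prefix: not) + believe (root) + -er (suffix: one who))


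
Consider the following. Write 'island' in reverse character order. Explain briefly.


Reverse 'island' character by character: 'dnalsi'.

dnalsi


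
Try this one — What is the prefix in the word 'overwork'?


The word 'overwork' = 'over' (prefix) + 'work' (root). The prefix is 'over'.

over


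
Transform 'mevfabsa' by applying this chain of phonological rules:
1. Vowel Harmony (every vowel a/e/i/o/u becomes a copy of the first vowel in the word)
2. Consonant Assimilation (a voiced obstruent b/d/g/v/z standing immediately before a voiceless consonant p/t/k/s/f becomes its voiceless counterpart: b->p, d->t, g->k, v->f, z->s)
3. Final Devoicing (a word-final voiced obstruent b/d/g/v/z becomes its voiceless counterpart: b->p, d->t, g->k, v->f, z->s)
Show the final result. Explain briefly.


Starting form: 'mevfabsa'
Rule 1: Vowel Harmony: all vowels become 'e' (matching first vowel). 'mevfabsa' -> 'mevfebse'
Rule 2: Consonant Assimilation: voiced obstruent before voiceless consonant becomes voiceless ('vf' -> 'ff', 'bs' -> 'ps'). 'mevfebse' -> 'meffepse'
Rule 3: Final Devoicing: the word ends in the vowel 'e', not a consonant. No change.
Final form: 'meffepse'

meffepse
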